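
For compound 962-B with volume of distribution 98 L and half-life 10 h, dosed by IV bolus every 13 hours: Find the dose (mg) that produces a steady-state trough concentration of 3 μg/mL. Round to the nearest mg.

430 mg

τ/t½ = 13/10 ≈ 1.3, so f = (1/2)^(13/10) ≈ 0.406126.
Cmin,ss = (D/Vd)·f/(1−f), so D = Cmin,ss·Vd·(1−f)/f.
D = 3 × 98 × (1−f)/f ≈ 3 × 98 × 1.46229 ≈ 429.91 mg.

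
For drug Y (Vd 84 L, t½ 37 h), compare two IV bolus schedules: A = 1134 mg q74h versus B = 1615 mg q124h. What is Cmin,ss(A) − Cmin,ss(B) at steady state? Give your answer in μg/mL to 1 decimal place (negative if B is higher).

Regimen A: f = (1/2)^(74/37) ≈ 0.2500; Cmin,ss = (1134/84)·f/(1−f) ≈ 4.500 μg/mL.
Regimen B: f = (1/2)^(124/37) ≈ 0.0980; Cmin,ss = (1615/84)·f/(1−f) ≈ 2.089 μg/mL.
Difference ≈ 4.500 − 2.089 ≈ 2.411 μg/mL.

2.4 μg/mL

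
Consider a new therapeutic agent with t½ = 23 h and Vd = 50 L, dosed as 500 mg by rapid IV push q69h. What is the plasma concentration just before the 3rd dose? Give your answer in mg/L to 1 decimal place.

1.4 mg/L

f = (1/2)^(τ/t½) = (1/2)^(69/23) ≈ 0.1250.
C₀ = D/Vd = 500/50 ≈ 10.000 mg/L.
Before the 3rd dose, 2 doses have been given. Superposition: Cmin = C₀·(f + f²).
≈ 10.000 × (0.1250 + 0.0156) ≈ 10.000 × 0.1406 ≈ 1.406 mg/L.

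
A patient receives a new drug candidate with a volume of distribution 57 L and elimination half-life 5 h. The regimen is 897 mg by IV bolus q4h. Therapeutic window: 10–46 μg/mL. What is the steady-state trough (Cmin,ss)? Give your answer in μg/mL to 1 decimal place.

21.2 μg/mL

Over one 4-h interval, 4/5 ≈ 0.8 half-lives elapse, leaving f ≈ 0.5743 of each dose.
Accumulation ratio R = 1/(1 − f) ≈ 1/0.4257 ≈ 2.3491.
Single-dose peak C₀ = D/Vd = 897/57 ≈ 15.737 μg/mL.
Steady-state peak Cmax,ss = C₀·R ≈ 15.737 × 2.3491 ≈ 36.968 μg/mL.
One interval later, Cmin,ss = Cmax,ss·e^(−kτ) ≈ 36.968 × 0.5743 ≈ 21.231 μg/mL.
Trough 21.2 μg/mL vs MEC 10 μg/mL: adequate.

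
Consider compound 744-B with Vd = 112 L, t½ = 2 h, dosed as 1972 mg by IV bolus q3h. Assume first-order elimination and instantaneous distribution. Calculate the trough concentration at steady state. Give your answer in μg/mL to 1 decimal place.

Over one 3-h interval, 3/2 ≈ 1.5 half-lives elapse, leaving f ≈ 0.3536 of each dose.
Accumulation ratio R = 1/(1 − f) ≈ 1/0.6464 ≈ 1.5470.
Each bolus raises the concentration by D/Vd = 1972/112 ≈ 17.607 μg/mL.
Steady-state peak Cmax,ss = C₀·R ≈ 17.607 × 1.5470 ≈ 27.238 μg/mL.
Steady-state trough Cmin,ss = Cmax,ss·f ≈ 27.238 × 0.3536 ≈ 9.631 μg/mL.

9.6 μg/mL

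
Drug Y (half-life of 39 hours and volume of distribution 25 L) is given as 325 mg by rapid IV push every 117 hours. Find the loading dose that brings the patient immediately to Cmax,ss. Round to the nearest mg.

f = (1/2)^(117/39) ≈ 0.125000; accumulation ratio R = 1/(1−f) ≈ 1.14286.
Loading dose to hit Cmax,ss on first dose: D_load = D_maint·R ≈ 325 × 1.14286 ≈ 371.43 mg.

371 mg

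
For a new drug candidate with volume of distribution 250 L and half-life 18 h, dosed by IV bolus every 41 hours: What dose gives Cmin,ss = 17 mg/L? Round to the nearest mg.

τ/t½ = 41/18 ≈ 2.2778, so f = (1/2)^(41/18) ≈ 0.206215.
Cmin,ss = (D/Vd)·f/(1−f), so D = Cmin,ss·Vd·(1−f)/f.
D = 17 × 250 × (1−f)/f ≈ 17 × 250 × 3.84931 ≈ 16359.57 mg.

16360 mg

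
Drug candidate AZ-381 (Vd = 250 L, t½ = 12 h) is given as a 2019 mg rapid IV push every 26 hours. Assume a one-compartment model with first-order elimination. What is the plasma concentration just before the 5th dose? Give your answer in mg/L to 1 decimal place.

2.3 mg/L

f = (1/2)^(τ/t½) = (1/2)^(26/12) ≈ 0.2227.
C₀ = D/Vd = 2019/250 ≈ 8.076 mg/L.
Before the 5th dose, 4 doses have been given. Superposition: Cmin = C₀·(f + f² + … + f^4).
≈ 8.076 × (0.2227 + 0.0496 + 0.0110 + 0.0025) ≈ 8.076 × 0.2858 ≈ 2.308 mg/L.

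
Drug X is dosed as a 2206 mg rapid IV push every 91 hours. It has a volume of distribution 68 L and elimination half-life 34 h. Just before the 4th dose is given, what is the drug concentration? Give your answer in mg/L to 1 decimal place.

f = (1/2)^(τ/t½) = (1/2)^(91/34) ≈ 0.1564.
C₀ = D/Vd = 2206/68 ≈ 32.441 mg/L.
Before the 4th dose, 3 doses have been given. Superposition: Cmin = C₀·(f + f² + … + f^3).
≈ 32.441 × (0.1564 + 0.0245 + 0.0038) ≈ 32.441 × 0.1847 ≈ 5.992 mg/L.

6.0 mg/L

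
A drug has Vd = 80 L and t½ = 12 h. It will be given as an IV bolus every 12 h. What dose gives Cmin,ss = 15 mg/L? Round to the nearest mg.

1200 mg

τ/t½ = 12/12 ≈ 1, so f = (1/2)^(12/12) ≈ 0.500000.
Cmin,ss = (D/Vd)·f/(1−f), so D = Cmin,ss·Vd·(1−f)/f.
D = 15 × 80 × (1−f)/f ≈ 15 × 80 × 1.00000 ≈ 1200.00 mg.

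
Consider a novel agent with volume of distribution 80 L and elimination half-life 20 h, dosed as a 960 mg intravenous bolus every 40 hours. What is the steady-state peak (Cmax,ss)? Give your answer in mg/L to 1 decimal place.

The dosing interval is 2 half-lives, so f = 2^(−2) = 0.25.
Accumulation ratio R = 1/(1 − f) = 1/0.75 = 4/3.
Single-dose peak C₀ = D/Vd = 960/80 = 12 mg/L.
Steady-state peak Cmax,ss = C₀·R = 12 × 4/3 ≈ 16.000 mg/L.

16.0 mg/L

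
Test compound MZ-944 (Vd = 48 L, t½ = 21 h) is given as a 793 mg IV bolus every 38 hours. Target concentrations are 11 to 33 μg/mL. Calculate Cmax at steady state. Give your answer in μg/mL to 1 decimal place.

23.1 μg/mL

τ/t½ = 38/21 ≈ 1.8095, so fraction remaining f = (1/2)^(38/21) ≈ 0.2853.
At steady state, accumulation factor R = 1/(1 − e^(−kτ)) ≈ 1.3992.
Each bolus raises the concentration by D/Vd = 793/48 ≈ 16.521 μg/mL.
Steady-state peak Cmax,ss = C₀·R ≈ 16.521 × 1.3992 ≈ 23.116 μg/mL.
Peak 23.1 μg/mL vs MTC 33 μg/mL: below toxic threshold.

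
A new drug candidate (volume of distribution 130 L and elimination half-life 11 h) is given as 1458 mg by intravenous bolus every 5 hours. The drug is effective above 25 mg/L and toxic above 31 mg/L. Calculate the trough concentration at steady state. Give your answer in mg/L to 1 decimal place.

30.3 mg/L

k = ln2/t½ = ln2/11 ≈ 0.063013 h⁻¹; fraction remaining f = e^(−kτ) = e^(−0.063013×5) ≈ 0.7297.
Accumulation ratio R = 1/(1 − f) ≈ 1/0.2703 ≈ 3.6996.
Single-dose peak C₀ = D/Vd = 1458/130 ≈ 11.215 mg/L.
Steady-state peak Cmax,ss = C₀·R ≈ 11.215 × 3.6996 ≈ 41.491 mg/L.
Steady-state trough Cmin,ss = Cmax,ss·f ≈ 41.491 × 0.7297 ≈ 30.276 mg/L.
Trough 30.3 mg/L vs MEC 25 mg/L: adequate.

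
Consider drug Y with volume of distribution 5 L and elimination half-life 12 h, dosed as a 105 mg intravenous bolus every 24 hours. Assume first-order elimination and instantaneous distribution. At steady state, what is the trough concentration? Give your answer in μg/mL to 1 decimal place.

7.0 μg/mL

τ = 24 h = 2 half-lives, so f = (1/2)^2 = 0.25.
At steady state, R = 1/(1 − 0.25) = 4/3.
Single-dose peak C₀ = D/Vd = 105/5 = 21 μg/mL.
Steady-state peak Cmax,ss = C₀·R = 21 × 4/3 ≈ 28.000 μg/mL.
Steady-state trough Cmin,ss = Cmax,ss·f ≈ 28.000 × 0.25 ≈ 7.000 μg/mL.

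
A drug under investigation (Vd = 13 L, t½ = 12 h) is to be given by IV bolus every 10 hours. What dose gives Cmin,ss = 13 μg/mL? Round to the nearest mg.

132 mg

τ/t½ = 10/12 ≈ 0.83333, so f = (1/2)^(10/12) ≈ 0.561231.
Cmin,ss = (D/Vd)·f/(1−f), so D = Cmin,ss·Vd·(1−f)/f.
D = 13 × 13 × (1−f)/f ≈ 13 × 13 × 0.78180 ≈ 132.12 mg.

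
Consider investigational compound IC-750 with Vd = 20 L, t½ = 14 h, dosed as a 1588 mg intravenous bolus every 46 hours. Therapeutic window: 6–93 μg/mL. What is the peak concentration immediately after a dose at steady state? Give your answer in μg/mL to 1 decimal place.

88.5 μg/mL

k = ln2/t½ = ln2/14 ≈ 0.049511 h⁻¹; fraction remaining f = e^(−kτ) = e^(−0.049511×46) ≈ 0.1025.
At steady state, accumulation factor R = 1/(1 − e^(−kτ)) ≈ 1.1142.
Each bolus raises the concentration by D/Vd = 1588/20 ≈ 79.400 μg/mL.
Steady-state peak Cmax,ss = C₀·R ≈ 79.400 × 1.1142 ≈ 88.467 μg/mL.
Peak 88.5 μg/mL vs MTC 93 μg/mL: below toxic threshold.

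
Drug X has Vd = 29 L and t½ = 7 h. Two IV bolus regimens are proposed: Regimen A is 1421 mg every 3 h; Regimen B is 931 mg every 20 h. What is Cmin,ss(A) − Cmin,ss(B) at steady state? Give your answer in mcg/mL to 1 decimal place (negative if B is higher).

136.5 mcg/mL

Regimen A: f = (1/2)^(3/7) ≈ 0.7430; Cmin,ss = (1421/29)·f/(1−f) ≈ 141.661 mcg/mL.
Regimen B: f = (1/2)^(20/7) ≈ 0.1380; Cmin,ss = (931/29)·f/(1−f) ≈ 5.140 mcg/mL.
Difference ≈ 141.661 − 5.140 ≈ 136.521 mcg/mL.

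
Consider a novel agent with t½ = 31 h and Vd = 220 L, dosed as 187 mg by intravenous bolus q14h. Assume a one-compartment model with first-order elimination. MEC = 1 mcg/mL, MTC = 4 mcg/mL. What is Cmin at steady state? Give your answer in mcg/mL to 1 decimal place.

2.3 mcg/mL

Over one 14-h interval, 14/31 ≈ 0.45161 half-lives elapse, leaving f ≈ 0.7312 of each dose.
Single-dose peak C₀ = D/Vd = 187/220 ≈ 0.850 mcg/mL.
Steady-state trough Cmin,ss = C₀·f/(1−f) ≈ 0.850 × 0.7312/0.2688 ≈ 2.312 mcg/mL.
Trough 2.3 mcg/mL vs MEC 1 mcg/mL: adequate.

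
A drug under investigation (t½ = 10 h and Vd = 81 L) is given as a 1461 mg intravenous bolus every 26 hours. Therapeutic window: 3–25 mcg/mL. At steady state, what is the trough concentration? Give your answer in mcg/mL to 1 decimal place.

3.6 mcg/mL

k = ln2/t½ = ln2/10 ≈ 0.069315 h⁻¹; fraction remaining f = e^(−kτ) = e^(−0.069315×26) ≈ 0.1649.
At steady state, accumulation factor R = 1/(1 − e^(−kτ)) ≈ 1.1975.
Each bolus raises the concentration by D/Vd = 1461/81 ≈ 18.037 mcg/mL.
Steady-state peak Cmax,ss = C₀·R ≈ 18.037 × 1.1975 ≈ 21.599 mcg/mL.
One interval later, Cmin,ss = Cmax,ss·e^(−kτ) ≈ 21.599 × 0.1649 ≈ 3.562 mcg/mL.
Trough 3.6 mcg/mL vs MEC 3 mcg/mL: adequate.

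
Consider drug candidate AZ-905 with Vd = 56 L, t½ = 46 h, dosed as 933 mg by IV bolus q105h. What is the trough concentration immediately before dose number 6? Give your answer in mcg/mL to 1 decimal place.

4.3 mcg/mL

f = (1/2)^(τ/t½) = (1/2)^(105/46) ≈ 0.2055.
C₀ = D/Vd = 933/56 ≈ 16.661 mcg/mL.
Before the 6th dose, 5 doses have been given. Superposition: Cmin = C₀·(f + f² + … + f^5).
≈ 16.661 × (0.2055 + 0.0422 + 0.0087 + 0.0018 + 0.0004) ≈ 16.661 × 0.2586 ≈ 4.309 mcg/mL.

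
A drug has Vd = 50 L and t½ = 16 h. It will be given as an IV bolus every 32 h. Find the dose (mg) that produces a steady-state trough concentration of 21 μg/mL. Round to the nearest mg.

3150 mg

τ/t½ = 32/16 ≈ 2, so f = (1/2)^(32/16) ≈ 0.250000.
Cmin,ss = (D/Vd)·f/(1−f), so D = Cmin,ss·Vd·(1−f)/f.
D = 21 × 50 × (1−f)/f ≈ 21 × 50 × 3.00000 ≈ 3150.00 mg.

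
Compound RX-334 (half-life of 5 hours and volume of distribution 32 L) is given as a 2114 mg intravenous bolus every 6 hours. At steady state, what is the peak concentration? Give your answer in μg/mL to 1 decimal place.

k = ln2/t½ = ln2/5 ≈ 0.138629 h⁻¹; fraction remaining f = e^(−kτ) = e^(−0.138629×6) ≈ 0.4353.
At steady state, accumulation factor R = 1/(1 − e^(−kτ)) ≈ 1.7709.
Each bolus raises the concentration by D/Vd = 2114/32 ≈ 66.062 μg/mL.
Steady-state peak Cmax,ss = C₀·R ≈ 66.062 × 1.7709 ≈ 116.989 μg/mL.

117.0 μg/mL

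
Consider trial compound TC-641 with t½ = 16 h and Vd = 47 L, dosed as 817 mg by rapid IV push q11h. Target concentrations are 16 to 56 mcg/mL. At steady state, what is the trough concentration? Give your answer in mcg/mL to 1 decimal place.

28.5 mcg/mL

Over one 11-h interval, 11/16 ≈ 0.6875 half-lives elapse, leaving f ≈ 0.6209 of each dose.
At steady state, accumulation factor R = 1/(1 − e^(−kτ)) ≈ 2.6378.
Each bolus raises the concentration by D/Vd = 817/47 ≈ 17.383 mcg/mL.
Cmax,ss = C₀/(1 − f) ≈ 17.383/0.3791 ≈ 45.853 mcg/mL.
Steady-state trough Cmin,ss = Cmax,ss·f ≈ 45.853 × 0.6209 ≈ 28.470 mcg/mL.
Trough 28.5 mcg/mL vs MEC 16 mcg/mL: adequate.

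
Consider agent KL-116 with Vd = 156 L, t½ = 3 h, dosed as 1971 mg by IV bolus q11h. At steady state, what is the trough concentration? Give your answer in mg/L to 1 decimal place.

Over one 11-h interval, 11/3 ≈ 3.6667 half-lives elapse, leaving f ≈ 0.0787 of each dose.
Single-dose peak C₀ = D/Vd = 1971/156 ≈ 12.635 mg/L.
Steady-state trough Cmin,ss = C₀·f/(1−f) ≈ 12.635 × 0.0787/0.9213 ≈ 1.079 mg/L.

1.1 mg/L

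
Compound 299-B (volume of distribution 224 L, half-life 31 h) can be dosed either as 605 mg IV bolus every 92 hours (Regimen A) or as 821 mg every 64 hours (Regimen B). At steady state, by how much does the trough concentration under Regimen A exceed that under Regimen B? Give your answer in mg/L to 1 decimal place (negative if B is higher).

Regimen A: f = (1/2)^(92/31) ≈ 0.1278; Cmin,ss = (605/224)·f/(1−f) ≈ 0.396 mg/L.
Regimen B: f = (1/2)^(64/31) ≈ 0.2391; Cmin,ss = (821/224)·f/(1−f) ≈ 1.152 mg/L.
Difference ≈ 0.396 − 1.152 ≈ -0.756 mg/L.

-0.8 mg/L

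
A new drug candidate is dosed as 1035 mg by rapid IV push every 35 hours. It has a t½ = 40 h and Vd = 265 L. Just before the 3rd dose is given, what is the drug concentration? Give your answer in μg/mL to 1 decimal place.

3.3 μg/mL

f = (1/2)^(τ/t½) = (1/2)^(35/40) ≈ 0.5453.
C₀ = D/Vd = 1035/265 ≈ 3.906 μg/mL.
Before the 3rd dose, 2 doses have been given. Superposition: Cmin = C₀·(f + f²).
≈ 3.906 × (0.5453 + 0.2974) ≈ 3.906 × 0.8427 ≈ 3.292 μg/mL.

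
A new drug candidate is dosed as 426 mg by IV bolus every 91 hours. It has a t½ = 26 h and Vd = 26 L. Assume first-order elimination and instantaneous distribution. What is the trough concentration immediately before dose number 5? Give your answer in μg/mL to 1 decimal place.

f = (1/2)^(τ/t½) = (1/2)^(91/26) ≈ 0.0884.
C₀ = D/Vd = 426/26 ≈ 16.385 μg/mL.
Before the 5th dose, 4 doses have been given. Superposition: Cmin = C₀·(f + f² + … + f^4).
≈ 16.385 × (0.0884 + 0.0078 + 0.0007 + 0.0001) ≈ 16.385 × 0.0970 ≈ 1.589 μg/mL.

1.6 μg/mL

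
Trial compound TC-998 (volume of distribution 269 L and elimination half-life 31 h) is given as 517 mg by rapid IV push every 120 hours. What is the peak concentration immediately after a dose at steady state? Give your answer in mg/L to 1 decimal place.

k = ln2/t½ = ln2/31 ≈ 0.022360 h⁻¹; fraction remaining f = e^(−kτ) = e^(−0.022360×120) ≈ 0.0683.
Accumulation ratio R = 1/(1 − f) ≈ 1/0.9317 ≈ 1.0733.
Each bolus raises the concentration by D/Vd = 517/269 ≈ 1.922 mg/L.
Cmax,ss = C₀/(1 − f) ≈ 1.922/0.9317 ≈ 2.063 mg/L.

2.1 mg/L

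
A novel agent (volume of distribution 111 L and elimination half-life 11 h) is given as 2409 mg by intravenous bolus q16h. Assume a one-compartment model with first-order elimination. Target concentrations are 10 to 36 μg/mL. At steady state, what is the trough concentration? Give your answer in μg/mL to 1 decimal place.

12.5 μg/mL

Over one 16-h interval, 16/11 ≈ 1.4545 half-lives elapse, leaving f ≈ 0.3649 of each dose.
Single-dose peak C₀ = D/Vd = 2409/111 ≈ 21.703 μg/mL.
Steady-state trough Cmin,ss = C₀·f/(1−f) ≈ 21.703 × 0.3649/0.6351 ≈ 12.470 μg/mL.
Trough 12.5 μg/mL vs MEC 10 μg/mL: adequate.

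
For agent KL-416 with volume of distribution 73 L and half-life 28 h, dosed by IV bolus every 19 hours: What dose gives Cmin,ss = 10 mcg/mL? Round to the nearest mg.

τ/t½ = 19/28 ≈ 0.67857, so f = (1/2)^(19/28) ≈ 0.624784.
Cmin,ss = (D/Vd)·f/(1−f), so D = Cmin,ss·Vd·(1−f)/f.
D = 10 × 73 × (1−f)/f ≈ 10 × 73 × 0.60055 ≈ 438.40 mg.

438 mg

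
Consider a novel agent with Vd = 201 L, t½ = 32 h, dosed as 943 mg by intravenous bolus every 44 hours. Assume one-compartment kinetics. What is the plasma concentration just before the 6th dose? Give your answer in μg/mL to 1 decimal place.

2.9 μg/mL

f = (1/2)^(τ/t½) = (1/2)^(44/32) ≈ 0.3856.
C₀ = D/Vd = 943/201 ≈ 4.692 μg/mL.
Before the 6th dose, 5 doses have been given. Superposition: Cmin = C₀·(f + f² + … + f^5).
≈ 4.692 × (0.3856 + 0.1487 + 0.0573 + 0.0221 + 0.0085) ≈ 4.692 × 0.6222 ≈ 2.919 μg/mL.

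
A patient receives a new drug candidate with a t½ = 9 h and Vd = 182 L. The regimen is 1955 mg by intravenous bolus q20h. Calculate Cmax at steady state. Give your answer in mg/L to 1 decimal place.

Over one 20-h interval, 20/9 ≈ 2.2222 half-lives elapse, leaving f ≈ 0.2143 of each dose.
Accumulation ratio R = 1/(1 − f) ≈ 1/0.7857 ≈ 1.2728.
Single-dose peak C₀ = D/Vd = 1955/182 ≈ 10.742 mg/L.
Steady-state peak Cmax,ss = C₀·R ≈ 10.742 × 1.2728 ≈ 13.672 mg/L.

13.7 mg/L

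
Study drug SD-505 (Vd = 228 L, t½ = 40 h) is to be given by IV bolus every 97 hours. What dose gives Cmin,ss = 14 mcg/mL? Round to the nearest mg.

τ/t½ = 97/40 ≈ 2.425, so f = (1/2)^(97/40) ≈ 0.186210.
Cmin,ss = (D/Vd)·f/(1−f), so D = Cmin,ss·Vd·(1−f)/f.
D = 14 × 228 × (1−f)/f ≈ 14 × 228 × 4.37028 ≈ 13949.93 mg.

13950 mg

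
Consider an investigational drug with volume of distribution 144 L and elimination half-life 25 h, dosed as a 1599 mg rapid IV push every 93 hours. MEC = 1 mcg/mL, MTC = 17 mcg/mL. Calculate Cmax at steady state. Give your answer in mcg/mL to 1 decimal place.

k = ln2/t½ = ln2/25 ≈ 0.027726 h⁻¹; fraction remaining f = e^(−kτ) = e^(−0.027726×93) ≈ 0.0759.
At steady state, accumulation factor R = 1/(1 − e^(−kτ)) ≈ 1.0821.
Single-dose peak C₀ = D/Vd = 1599/144 ≈ 11.104 mcg/mL.
Steady-state peak Cmax,ss = C₀·R ≈ 11.104 × 1.0821 ≈ 12.016 mcg/mL.
Peak 12.0 mcg/mL vs MTC 17 mcg/mL: below toxic threshold.

12.0 mcg/mL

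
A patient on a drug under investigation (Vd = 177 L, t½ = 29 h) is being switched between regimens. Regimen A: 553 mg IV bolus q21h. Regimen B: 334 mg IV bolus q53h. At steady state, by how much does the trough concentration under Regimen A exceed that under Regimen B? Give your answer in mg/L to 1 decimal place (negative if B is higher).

4.1 mg/L

Regimen A: f = (1/2)^(21/29) ≈ 0.6054; Cmin,ss = (553/177)·f/(1−f) ≈ 4.793 mg/L.
Regimen B: f = (1/2)^(53/29) ≈ 0.2817; Cmin,ss = (334/177)·f/(1−f) ≈ 0.740 mg/L.
Difference ≈ 4.793 − 0.740 ≈ 4.053 mg/L.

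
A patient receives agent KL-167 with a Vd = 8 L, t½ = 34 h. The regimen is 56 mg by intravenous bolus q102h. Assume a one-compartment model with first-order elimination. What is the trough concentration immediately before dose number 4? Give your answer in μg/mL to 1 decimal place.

1.0 μg/mL

f = (1/2)^(τ/t½) = (1/2)^(102/34) ≈ 0.1250.
C₀ = D/Vd = 56/8 ≈ 7.000 μg/mL.
Before the 4th dose, 3 doses have been given. Superposition: Cmin = C₀·(f + f² + … + f^3).
≈ 7.000 × (0.1250 + 0.0156 + 0.0020) ≈ 7.000 × 0.1426 ≈ 0.998 μg/mL.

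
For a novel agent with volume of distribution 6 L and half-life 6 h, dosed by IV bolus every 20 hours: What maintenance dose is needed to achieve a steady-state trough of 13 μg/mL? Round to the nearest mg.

τ/t½ = 20/6 ≈ 3.3333, so f = (1/2)^(20/6) ≈ 0.099213.
Cmin,ss = (D/Vd)·f/(1−f), so D = Cmin,ss·Vd·(1−f)/f.
D = 13 × 6 × (1−f)/f ≈ 13 × 6 × 9.07932 ≈ 708.19 mg.

708 mg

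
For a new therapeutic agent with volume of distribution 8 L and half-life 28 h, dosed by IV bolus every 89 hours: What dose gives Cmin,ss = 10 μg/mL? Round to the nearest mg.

τ/t½ = 89/28 ≈ 3.1786, so f = (1/2)^(89/28) ≈ 0.110447.
Cmin,ss = (D/Vd)·f/(1−f), so D = Cmin,ss·Vd·(1−f)/f.
D = 10 × 8 × (1−f)/f ≈ 10 × 8 × 8.05412 ≈ 644.33 mg.

644 mg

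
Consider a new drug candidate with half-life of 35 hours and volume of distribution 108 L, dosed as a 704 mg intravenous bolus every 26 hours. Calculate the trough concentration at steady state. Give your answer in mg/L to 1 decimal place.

9.7 mg/L

Over one 26-h interval, 26/35 ≈ 0.74286 half-lives elapse, leaving f ≈ 0.5976 of each dose.
Accumulation ratio R = 1/(1 − f) ≈ 1/0.4024 ≈ 2.4851.
Each bolus raises the concentration by D/Vd = 704/108 ≈ 6.519 mg/L.
Cmax,ss = C₀/(1 − f) ≈ 6.519/0.4024 ≈ 16.200 mg/L.
One interval later, Cmin,ss = Cmax,ss·e^(−kτ) ≈ 16.200 × 0.5976 ≈ 9.681 mg/L.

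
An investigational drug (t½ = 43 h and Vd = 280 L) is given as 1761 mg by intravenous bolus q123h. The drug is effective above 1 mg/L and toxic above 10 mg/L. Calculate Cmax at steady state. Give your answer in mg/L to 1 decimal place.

k = ln2/t½ = ln2/43 ≈ 0.016120 h⁻¹; fraction remaining f = e^(−kτ) = e^(−0.016120×123) ≈ 0.1377.
Accumulation ratio R = 1/(1 − f) ≈ 1/0.8623 ≈ 1.1597.
Single-dose peak C₀ = D/Vd = 1761/280 ≈ 6.289 mg/L.
Steady-state peak Cmax,ss = C₀·R ≈ 6.289 × 1.1597 ≈ 7.293 mg/L.
Peak 7.3 mg/L vs MTC 10 mg/L: below toxic threshold.

7.3 mg/L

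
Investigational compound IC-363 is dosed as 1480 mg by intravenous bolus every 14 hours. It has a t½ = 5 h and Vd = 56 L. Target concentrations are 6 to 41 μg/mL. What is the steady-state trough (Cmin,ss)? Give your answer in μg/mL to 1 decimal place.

4.4 μg/mL

Over one 14-h interval, 14/5 ≈ 2.8 half-lives elapse, leaving f ≈ 0.1436 of each dose.
Single-dose peak C₀ = D/Vd = 1480/56 ≈ 26.429 μg/mL.
Steady-state trough Cmin,ss = C₀·f/(1−f) ≈ 26.429 × 0.1436/0.8564 ≈ 4.432 μg/mL.
Trough 4.4 μg/mL vs MEC 6 μg/mL: subtherapeutic.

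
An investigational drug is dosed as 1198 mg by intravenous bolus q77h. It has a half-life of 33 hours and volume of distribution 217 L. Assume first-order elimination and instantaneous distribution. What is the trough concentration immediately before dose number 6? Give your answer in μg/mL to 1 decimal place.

f = (1/2)^(τ/t½) = (1/2)^(77/33) ≈ 0.1984.
C₀ = D/Vd = 1198/217 ≈ 5.521 μg/mL.
Before the 6th dose, 5 doses have been given. Superposition: Cmin = C₀·(f + f² + … + f^5).
≈ 5.521 × (0.1984 + 0.0394 + 0.0078 + 0.0015 + 0.0003) ≈ 5.521 × 0.2474 ≈ 1.366 μg/mL.

1.4 μg/mL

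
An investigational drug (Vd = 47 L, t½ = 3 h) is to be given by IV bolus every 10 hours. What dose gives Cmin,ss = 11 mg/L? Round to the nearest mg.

4694 mg

τ/t½ = 10/3 ≈ 3.3333, so f = (1/2)^(10/3) ≈ 0.099213.
Cmin,ss = (D/Vd)·f/(1−f), so D = Cmin,ss·Vd·(1−f)/f.
D = 11 × 47 × (1−f)/f ≈ 11 × 47 × 9.07932 ≈ 4694.01 mg.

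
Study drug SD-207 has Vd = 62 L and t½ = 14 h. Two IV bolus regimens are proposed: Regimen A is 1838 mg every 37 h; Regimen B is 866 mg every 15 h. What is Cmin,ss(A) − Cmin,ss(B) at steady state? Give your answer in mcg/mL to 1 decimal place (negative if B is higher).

Regimen A: f = (1/2)^(37/14) ≈ 0.1601; Cmin,ss = (1838/62)·f/(1−f) ≈ 5.651 mcg/mL.
Regimen B: f = (1/2)^(15/14) ≈ 0.4758; Cmin,ss = (866/62)·f/(1−f) ≈ 12.678 mcg/mL.
Difference ≈ 5.651 − 12.678 ≈ -7.027 mcg/mL.

-7.0 mcg/mL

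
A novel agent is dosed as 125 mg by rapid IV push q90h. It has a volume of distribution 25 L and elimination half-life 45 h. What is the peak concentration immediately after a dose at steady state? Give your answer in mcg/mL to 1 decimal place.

6.7 mcg/mL

The dosing interval is 2 half-lives, so f = 2^(−2) = 0.25.
Accumulation ratio R = 1/(1 − f) = 1/0.75 = 4/3.
Single-dose peak C₀ = D/Vd = 125/25 = 5 mcg/mL.
Steady-state peak Cmax,ss = C₀·R = 5 × 4/3 ≈ 6.667 mcg/mL.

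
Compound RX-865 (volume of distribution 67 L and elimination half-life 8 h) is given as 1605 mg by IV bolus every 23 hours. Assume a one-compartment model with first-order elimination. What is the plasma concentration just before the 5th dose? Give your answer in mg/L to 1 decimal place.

3.8 mg/L

f = (1/2)^(τ/t½) = (1/2)^(23/8) ≈ 0.1363.
C₀ = D/Vd = 1605/67 ≈ 23.955 mg/L.
Before the 5th dose, 4 doses have been given. Superposition: Cmin = C₀·(f + f² + … + f^4).
≈ 23.955 × (0.1363 + 0.0186 + 0.0025 + 0.0003) ≈ 23.955 × 0.1577 ≈ 3.778 mg/L.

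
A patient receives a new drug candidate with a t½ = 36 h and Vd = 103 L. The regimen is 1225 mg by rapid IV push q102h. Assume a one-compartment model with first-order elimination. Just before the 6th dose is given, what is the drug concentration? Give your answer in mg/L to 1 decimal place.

f = (1/2)^(τ/t½) = (1/2)^(102/36) ≈ 0.1403.
C₀ = D/Vd = 1225/103 ≈ 11.893 mg/L.
Before the 6th dose, 5 doses have been given. Superposition: Cmin = C₀·(f + f² + … + f^5).
≈ 11.893 × (0.1403 + 0.0197 + 0.0028 + 0.0004 + 0.0001) ≈ 11.893 × 0.1633 ≈ 1.942 mg/L.

1.9 mg/L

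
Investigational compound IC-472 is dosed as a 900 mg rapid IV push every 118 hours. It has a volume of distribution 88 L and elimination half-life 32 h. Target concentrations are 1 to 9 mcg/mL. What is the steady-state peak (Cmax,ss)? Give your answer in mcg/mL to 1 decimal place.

11.1 mcg/mL

k = ln2/t½ = ln2/32 ≈ 0.021661 h⁻¹; fraction remaining f = e^(−kτ) = e^(−0.021661×118) ≈ 0.0776.
At steady state, accumulation factor R = 1/(1 − e^(−kτ)) ≈ 1.0841.
Each bolus raises the concentration by D/Vd = 900/88 ≈ 10.227 mcg/mL.
Steady-state peak Cmax,ss = C₀·R ≈ 10.227 × 1.0841 ≈ 11.087 mcg/mL.
Peak 11.1 mcg/mL vs MTC 9 mcg/mL: exceeds toxic threshold.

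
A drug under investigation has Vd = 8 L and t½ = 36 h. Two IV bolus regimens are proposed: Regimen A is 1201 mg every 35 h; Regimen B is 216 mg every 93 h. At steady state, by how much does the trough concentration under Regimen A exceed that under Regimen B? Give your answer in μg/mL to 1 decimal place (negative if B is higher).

150.7 μg/mL

Regimen A: f = (1/2)^(35/36) ≈ 0.5097; Cmin,ss = (1201/8)·f/(1−f) ≈ 156.065 μg/mL.
Regimen B: f = (1/2)^(93/36) ≈ 0.1669; Cmin,ss = (216/8)·f/(1−f) ≈ 5.409 μg/mL.
Difference ≈ 156.065 − 5.409 ≈ 150.656 μg/mL.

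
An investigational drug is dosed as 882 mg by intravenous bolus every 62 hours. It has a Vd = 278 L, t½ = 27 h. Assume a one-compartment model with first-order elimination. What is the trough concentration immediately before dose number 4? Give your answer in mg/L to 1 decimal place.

f = (1/2)^(τ/t½) = (1/2)^(62/27) ≈ 0.2036.
C₀ = D/Vd = 882/278 ≈ 3.173 mg/L.
Before the 4th dose, 3 doses have been given. Superposition: Cmin = C₀·(f + f² + … + f^3).
≈ 3.173 × (0.2036 + 0.0415 + 0.0084) ≈ 3.173 × 0.2535 ≈ 0.804 mg/L.

0.8 mg/L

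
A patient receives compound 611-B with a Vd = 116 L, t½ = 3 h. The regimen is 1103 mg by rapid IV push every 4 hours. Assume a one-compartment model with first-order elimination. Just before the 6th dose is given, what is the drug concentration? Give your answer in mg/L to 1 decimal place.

f = (1/2)^(τ/t½) = (1/2)^(4/3) ≈ 0.3969.
C₀ = D/Vd = 1103/116 ≈ 9.509 mg/L.
Before the 6th dose, 5 doses have been given. Superposition: Cmin = C₀·(f + f² + … + f^5).
≈ 9.509 × (0.3969 + 0.1575 + 0.0625 + 0.0248 + 0.0098) ≈ 9.509 × 0.6515 ≈ 6.195 mg/L.

6.2 mg/L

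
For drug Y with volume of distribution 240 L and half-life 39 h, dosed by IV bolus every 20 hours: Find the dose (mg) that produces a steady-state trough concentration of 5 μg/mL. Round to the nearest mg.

τ/t½ = 20/39 ≈ 0.51282, so f = (1/2)^(20/39) ≈ 0.700851.
Cmin,ss = (D/Vd)·f/(1−f), so D = Cmin,ss·Vd·(1−f)/f.
D = 5 × 240 × (1−f)/f ≈ 5 × 240 × 0.42684 ≈ 512.21 mg.

512 mg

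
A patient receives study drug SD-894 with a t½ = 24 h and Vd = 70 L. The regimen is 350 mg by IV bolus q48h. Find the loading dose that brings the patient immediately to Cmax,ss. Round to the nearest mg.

f = (1/2)^(48/24) ≈ 0.250000; accumulation ratio R = 1/(1−f) ≈ 1.33333.
Loading dose to hit Cmax,ss on first dose: D_load = D_maint·R ≈ 350 × 1.33333 ≈ 466.67 mg.

467 mg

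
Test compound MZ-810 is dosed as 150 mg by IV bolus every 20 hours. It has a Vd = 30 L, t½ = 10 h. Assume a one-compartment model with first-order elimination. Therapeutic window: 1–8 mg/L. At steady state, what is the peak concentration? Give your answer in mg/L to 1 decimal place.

The dosing interval is 2 half-lives, so f = 2^(−2) = 0.25.
Accumulation ratio R = 1/(1 − f) = 1/0.75 = 4/3.
Single-dose peak C₀ = D/Vd = 150/30 = 5 mg/L.
Steady-state peak Cmax,ss = C₀·R = 5 × 4/3 ≈ 6.667 mg/L.
Peak 6.7 mg/L vs MTC 8 mg/L: below toxic threshold.

6.7 mg/L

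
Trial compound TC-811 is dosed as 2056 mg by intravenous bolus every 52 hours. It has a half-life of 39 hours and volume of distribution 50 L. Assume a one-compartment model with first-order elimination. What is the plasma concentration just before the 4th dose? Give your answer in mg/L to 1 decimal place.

f = (1/2)^(τ/t½) = (1/2)^(52/39) ≈ 0.3969.
C₀ = D/Vd = 2056/50 ≈ 41.120 mg/L.
Before the 4th dose, 3 doses have been given. Superposition: Cmin = C₀·(f + f² + … + f^3).
≈ 41.120 × (0.3969 + 0.1575 + 0.0625) ≈ 41.120 × 0.6169 ≈ 25.367 mg/L.

25.4 mg/L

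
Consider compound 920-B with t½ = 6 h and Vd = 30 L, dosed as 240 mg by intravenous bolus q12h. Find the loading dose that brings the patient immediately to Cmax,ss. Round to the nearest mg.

f = (1/2)^(12/6) ≈ 0.250000; accumulation ratio R = 1/(1−f) ≈ 1.33333.
Loading dose to hit Cmax,ss on first dose: D_load = D_maint·R ≈ 240 × 1.33333 ≈ 320.00 mg.

320 mg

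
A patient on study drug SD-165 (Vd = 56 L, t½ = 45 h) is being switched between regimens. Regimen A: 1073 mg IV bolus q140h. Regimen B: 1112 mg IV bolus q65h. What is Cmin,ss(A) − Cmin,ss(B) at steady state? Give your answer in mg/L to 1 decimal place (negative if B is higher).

Regimen A: f = (1/2)^(140/45) ≈ 0.1157; Cmin,ss = (1073/56)·f/(1−f) ≈ 2.507 mg/L.
Regimen B: f = (1/2)^(65/45) ≈ 0.3674; Cmin,ss = (1112/56)·f/(1−f) ≈ 11.533 mg/L.
Difference ≈ 2.507 − 11.533 ≈ -9.026 mg/L.

-9.0 mg/L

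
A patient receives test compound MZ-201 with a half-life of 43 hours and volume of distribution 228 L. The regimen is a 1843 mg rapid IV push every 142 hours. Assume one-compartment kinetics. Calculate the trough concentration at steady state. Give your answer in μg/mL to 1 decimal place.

τ/t½ = 142/43 ≈ 3.3023, so fraction remaining f = (1/2)^(142/43) ≈ 0.1014.
At steady state, accumulation factor R = 1/(1 − e^(−kτ)) ≈ 1.1128.
Each bolus raises the concentration by D/Vd = 1843/228 ≈ 8.083 μg/mL.
Cmax,ss = C₀/(1 − f) ≈ 8.083/0.8986 ≈ 8.995 μg/mL.
One interval later, Cmin,ss = Cmax,ss·e^(−kτ) ≈ 8.995 × 0.1014 ≈ 0.912 μg/mL.

0.9 μg/mL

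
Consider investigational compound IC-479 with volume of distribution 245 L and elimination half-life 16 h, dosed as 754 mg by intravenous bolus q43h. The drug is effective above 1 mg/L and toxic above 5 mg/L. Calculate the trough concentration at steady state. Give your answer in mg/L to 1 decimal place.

Over one 43-h interval, 43/16 ≈ 2.6875 half-lives elapse, leaving f ≈ 0.1552 of each dose.
Each bolus raises the concentration by D/Vd = 754/245 ≈ 3.078 mg/L.
Steady-state trough Cmin,ss = C₀·f/(1−f) ≈ 3.078 × 0.1552/0.8448 ≈ 0.565 mg/L.
Trough 0.6 mg/L vs MEC 1 mg/L: subtherapeutic.

0.6 mg/L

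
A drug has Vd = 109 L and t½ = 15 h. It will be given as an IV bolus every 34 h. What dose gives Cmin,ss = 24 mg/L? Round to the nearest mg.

τ/t½ = 34/15 ≈ 2.2667, so f = (1/2)^(34/15) ≈ 0.207809.
Cmin,ss = (D/Vd)·f/(1−f), so D = Cmin,ss·Vd·(1−f)/f.
D = 24 × 109 × (1−f)/f ≈ 24 × 109 × 3.81211 ≈ 9972.48 mg.

9972 mg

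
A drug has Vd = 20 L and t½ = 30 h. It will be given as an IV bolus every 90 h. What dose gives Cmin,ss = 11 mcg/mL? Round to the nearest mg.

1540 mg

τ/t½ = 90/30 ≈ 3, so f = (1/2)^(90/30) ≈ 0.125000.
Cmin,ss = (D/Vd)·f/(1−f), so D = Cmin,ss·Vd·(1−f)/f.
D = 11 × 20 × (1−f)/f ≈ 11 × 20 × 7.00000 ≈ 1540.00 mg.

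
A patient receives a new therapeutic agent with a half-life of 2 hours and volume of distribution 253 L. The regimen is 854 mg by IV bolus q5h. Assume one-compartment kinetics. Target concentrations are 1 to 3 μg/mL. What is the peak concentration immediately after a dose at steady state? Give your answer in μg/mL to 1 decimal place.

Over one 5-h interval, 5/2 ≈ 2.5 half-lives elapse, leaving f ≈ 0.1768 of each dose.
At steady state, accumulation factor R = 1/(1 − e^(−kτ)) ≈ 1.2148.
Single-dose peak C₀ = D/Vd = 854/253 ≈ 3.375 μg/mL.
Cmax,ss = C₀/(1 − f) ≈ 3.375/0.8232 ≈ 4.100 μg/mL.
Peak 4.1 μg/mL vs MTC 3 μg/mL: exceeds toxic threshold.

4.1 μg/mL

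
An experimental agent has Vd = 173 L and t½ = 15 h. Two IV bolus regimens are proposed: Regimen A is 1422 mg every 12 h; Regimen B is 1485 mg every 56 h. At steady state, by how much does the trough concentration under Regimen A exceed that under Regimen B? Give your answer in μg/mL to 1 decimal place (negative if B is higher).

10.4 μg/mL

Regimen A: f = (1/2)^(12/15) ≈ 0.5743; Cmin,ss = (1422/173)·f/(1−f) ≈ 11.089 μg/mL.
Regimen B: f = (1/2)^(56/15) ≈ 0.0752; Cmin,ss = (1485/173)·f/(1−f) ≈ 0.698 μg/mL.
Difference ≈ 11.089 − 0.698 ≈ 10.391 μg/mL.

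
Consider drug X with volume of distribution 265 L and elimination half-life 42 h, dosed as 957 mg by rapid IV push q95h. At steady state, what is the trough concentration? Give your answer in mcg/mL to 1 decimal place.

1.0 mcg/mL

τ/t½ = 95/42 ≈ 2.2619, so fraction remaining f = (1/2)^(95/42) ≈ 0.2085.
At steady state, accumulation factor R = 1/(1 − e^(−kτ)) ≈ 1.2634.
Each bolus raises the concentration by D/Vd = 957/265 ≈ 3.611 mcg/mL.
Steady-state peak Cmax,ss = C₀·R ≈ 3.611 × 1.2634 ≈ 4.562 mcg/mL.
Steady-state trough Cmin,ss = Cmax,ss·f ≈ 4.562 × 0.2085 ≈ 0.951 mcg/mL.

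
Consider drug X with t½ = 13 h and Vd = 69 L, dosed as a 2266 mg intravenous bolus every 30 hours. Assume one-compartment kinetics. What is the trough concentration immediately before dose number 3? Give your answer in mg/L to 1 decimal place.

f = (1/2)^(τ/t½) = (1/2)^(30/13) ≈ 0.2020.
C₀ = D/Vd = 2266/69 ≈ 32.841 mg/L.
Before the 3rd dose, 2 doses have been given. Superposition: Cmin = C₀·(f + f²).
≈ 32.841 × (0.2020 + 0.0408) ≈ 32.841 × 0.2428 ≈ 7.974 mg/L.

8.0 mg/L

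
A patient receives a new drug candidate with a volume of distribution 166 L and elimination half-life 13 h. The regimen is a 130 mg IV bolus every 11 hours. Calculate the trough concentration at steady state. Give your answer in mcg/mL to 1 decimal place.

τ/t½ = 11/13 ≈ 0.84615, so fraction remaining f = (1/2)^(11/13) ≈ 0.5563.
Each bolus raises the concentration by D/Vd = 130/166 ≈ 0.783 mcg/mL.
Steady-state trough Cmin,ss = C₀·f/(1−f) ≈ 0.783 × 0.5563/0.4437 ≈ 0.982 mcg/mL.

1.0 mcg/mL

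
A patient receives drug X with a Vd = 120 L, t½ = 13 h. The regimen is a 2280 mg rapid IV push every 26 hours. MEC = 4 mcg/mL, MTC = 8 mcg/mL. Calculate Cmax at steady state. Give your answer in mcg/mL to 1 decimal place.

τ = 26 h = 2 half-lives, so f = (1/2)^2 = 0.25.
Accumulation ratio R = 1/(1 − f) = 1/0.75 = 4/3.
Single-dose peak C₀ = D/Vd = 2280/120 = 19 mcg/mL.
Steady-state peak Cmax,ss = C₀·R = 19 × 4/3 ≈ 25.333 mcg/mL.
Peak 25.3 mcg/mL vs MTC 8 mcg/mL: exceeds toxic threshold.

25.3 mcg/mL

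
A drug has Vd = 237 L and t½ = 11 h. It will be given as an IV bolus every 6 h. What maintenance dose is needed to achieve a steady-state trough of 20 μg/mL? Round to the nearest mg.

2178 mg

τ/t½ = 6/11 ≈ 0.54545, so f = (1/2)^(6/11) ≈ 0.685175.
Cmin,ss = (D/Vd)·f/(1−f), so D = Cmin,ss·Vd·(1−f)/f.
D = 20 × 237 × (1−f)/f ≈ 20 × 237 × 0.45948 ≈ 2177.94 mg.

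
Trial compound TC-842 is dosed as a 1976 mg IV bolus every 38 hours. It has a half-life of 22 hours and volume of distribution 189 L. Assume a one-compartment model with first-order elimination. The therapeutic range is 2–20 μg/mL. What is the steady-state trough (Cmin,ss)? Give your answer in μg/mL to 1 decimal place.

4.5 μg/mL

k = ln2/t½ = ln2/22 ≈ 0.031507 h⁻¹; fraction remaining f = e^(−kτ) = e^(−0.031507×38) ≈ 0.3020.
At steady state, accumulation factor R = 1/(1 − e^(−kτ)) ≈ 1.4327.
Single-dose peak C₀ = D/Vd = 1976/189 ≈ 10.455 μg/mL.
Cmax,ss = C₀/(1 − f) ≈ 10.455/0.6980 ≈ 14.979 μg/mL.
Steady-state trough Cmin,ss = Cmax,ss·f ≈ 14.979 × 0.3020 ≈ 4.524 μg/mL.
Trough 4.5 μg/mL vs MEC 2 μg/mL: adequate.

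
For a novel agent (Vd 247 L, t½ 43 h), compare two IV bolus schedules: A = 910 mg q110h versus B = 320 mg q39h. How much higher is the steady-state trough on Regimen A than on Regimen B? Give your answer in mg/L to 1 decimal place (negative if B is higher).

Regimen A: f = (1/2)^(110/43) ≈ 0.1698; Cmin,ss = (910/247)·f/(1−f) ≈ 0.754 mg/L.
Regimen B: f = (1/2)^(39/43) ≈ 0.5333; Cmin,ss = (320/247)·f/(1−f) ≈ 1.480 mg/L.
Difference ≈ 0.754 − 1.480 ≈ -0.726 mg/L.

-0.7 mg/L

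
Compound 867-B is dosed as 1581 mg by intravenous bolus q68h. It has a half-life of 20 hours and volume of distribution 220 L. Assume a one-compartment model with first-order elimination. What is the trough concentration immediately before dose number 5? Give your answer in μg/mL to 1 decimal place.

0.8 μg/mL

f = (1/2)^(τ/t½) = (1/2)^(68/20) ≈ 0.0947.
C₀ = D/Vd = 1581/220 ≈ 7.186 μg/mL.
Before the 5th dose, 4 doses have been given. Superposition: Cmin = C₀·(f + f² + … + f^4).
≈ 7.186 × (0.0947 + 0.0090 + 0.0008 + 0.0001) ≈ 7.186 × 0.1046 ≈ 0.752 μg/mL.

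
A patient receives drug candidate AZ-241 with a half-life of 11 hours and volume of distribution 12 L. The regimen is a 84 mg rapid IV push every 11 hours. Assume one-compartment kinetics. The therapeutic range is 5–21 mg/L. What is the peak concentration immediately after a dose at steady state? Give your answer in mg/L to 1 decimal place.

The dosing interval is 1 half-life, so f = 2^(−1) = 0.5.
At steady state, R = 1/(1 − 0.5) = 2/1.
Single-dose peak C₀ = D/Vd = 84/12 = 7 mg/L.
Steady-state peak Cmax,ss = C₀·R = 7 × 2/1 ≈ 14.000 mg/L.
Peak 14.0 mg/L vs MTC 21 mg/L: below toxic threshold.

14.0 mg/L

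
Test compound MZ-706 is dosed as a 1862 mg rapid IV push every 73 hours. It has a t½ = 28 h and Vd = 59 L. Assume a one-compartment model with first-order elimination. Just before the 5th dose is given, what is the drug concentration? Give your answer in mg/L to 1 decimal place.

f = (1/2)^(τ/t½) = (1/2)^(73/28) ≈ 0.1641.
C₀ = D/Vd = 1862/59 ≈ 31.559 mg/L.
Before the 5th dose, 4 doses have been given. Superposition: Cmin = C₀·(f + f² + … + f^4).
≈ 31.559 × (0.1641 + 0.0269 + 0.0044 + 0.0007) ≈ 31.559 × 0.1961 ≈ 6.189 mg/L.

6.2 mg/L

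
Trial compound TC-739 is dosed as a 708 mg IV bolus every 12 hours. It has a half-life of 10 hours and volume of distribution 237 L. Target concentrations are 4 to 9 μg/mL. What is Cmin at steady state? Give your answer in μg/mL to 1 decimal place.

2.3 μg/mL

k = ln2/t½ = ln2/10 ≈ 0.069315 h⁻¹; fraction remaining f = e^(−kτ) = e^(−0.069315×12) ≈ 0.4353.
At steady state, accumulation factor R = 1/(1 − e^(−kτ)) ≈ 1.7709.
Single-dose peak C₀ = D/Vd = 708/237 ≈ 2.987 μg/mL.
Steady-state peak Cmax,ss = C₀·R ≈ 2.987 × 1.7709 ≈ 5.290 μg/mL.
Steady-state trough Cmin,ss = Cmax,ss·f ≈ 5.290 × 0.4353 ≈ 2.303 μg/mL.
Trough 2.3 μg/mL vs MEC 4 μg/mL: subtherapeutic.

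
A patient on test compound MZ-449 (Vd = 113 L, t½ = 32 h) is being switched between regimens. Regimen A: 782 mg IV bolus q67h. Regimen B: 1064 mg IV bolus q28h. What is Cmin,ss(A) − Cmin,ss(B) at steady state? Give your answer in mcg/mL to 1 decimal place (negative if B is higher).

-9.2 mcg/mL

Regimen A: f = (1/2)^(67/32) ≈ 0.2343; Cmin,ss = (782/113)·f/(1−f) ≈ 2.118 mcg/mL.
Regimen B: f = (1/2)^(28/32) ≈ 0.5453; Cmin,ss = (1064/113)·f/(1−f) ≈ 11.292 mcg/mL.
Difference ≈ 2.118 − 11.292 ≈ -9.174 mcg/mL.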